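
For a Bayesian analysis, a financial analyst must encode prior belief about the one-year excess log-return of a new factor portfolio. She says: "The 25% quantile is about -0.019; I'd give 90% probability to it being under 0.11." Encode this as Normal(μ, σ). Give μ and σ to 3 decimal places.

For Normal(μ,σ), the p-quantile is μ + z_p·σ. Here z_{0.25} = -0.6745, z_{0.9} = 1.282.
So -0.019 = μ − 0.6745σ and 0.11 = μ + 1.282σ.
Subtracting: σ = (0.11 − -0.019)/(1.282 − (-0.6745)) = 0.066.
Then μ = -0.019 − (-0.6745)·0.066 = 0.025.

μ = 0.025, σ = 0.066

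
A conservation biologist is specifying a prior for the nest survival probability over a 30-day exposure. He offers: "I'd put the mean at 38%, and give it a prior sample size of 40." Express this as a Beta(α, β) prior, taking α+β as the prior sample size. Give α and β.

α = 15.2, β = 24.8

Under the effective-sample-size interpretation, Beta(α, β) has prior mean α/(α+β) and prior sample size α+β.
So α+β = 40 and α/(α+β) = 0.38, giving α = 0.38·40 = 15.2 and β = 40 − 15.2 = 24.8.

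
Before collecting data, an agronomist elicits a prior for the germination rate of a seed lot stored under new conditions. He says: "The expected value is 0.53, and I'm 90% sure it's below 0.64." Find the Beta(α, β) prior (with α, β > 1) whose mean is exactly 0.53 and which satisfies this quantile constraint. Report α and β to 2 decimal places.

α ≈ 17.61, β ≈ 15.62

With mean 0.53 fixed, write α = 0.53s, β = 0.47s where s = α+β.
Need P(θ < 0.64) = 0.9 under Beta(0.53s, 0.47s). Normal approximation: (q−m)/√(m(1−m)/s) ≈ z_{0.9} = 1.28, so s ≈ 0.53·0.47·(1.28)²/(0.64−0.53)² = 33.8.
At s = 33.8: P(θ<0.64) ≈ 0.902. Adjusting to match 0.9 gives s ≈ 33.23.
So α = 0.53·33.23 ≈ 17.61, β = 0.47·33.23 ≈ 15.62.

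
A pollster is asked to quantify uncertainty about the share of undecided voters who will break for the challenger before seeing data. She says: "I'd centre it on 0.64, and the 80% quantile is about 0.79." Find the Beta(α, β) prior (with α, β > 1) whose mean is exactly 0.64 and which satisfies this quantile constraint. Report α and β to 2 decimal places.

With mean 0.64 fixed, write α = 0.64s, β = 0.36s where s = α+β.
Need P(θ < 0.79) = 0.8 under Beta(0.64s, 0.36s). Normal approximation: (q−m)/√(m(1−m)/s) ≈ z_{0.8} = 0.842, so s ≈ 0.64·0.36·(0.842)²/(0.79−0.64)² = 7.3.
At s = 7.3: P(θ<0.79) ≈ 0.795. Adjusting to match 0.8 gives s ≈ 7.53.
So α = 0.64·7.53 ≈ 4.82, β = 0.36·7.53 ≈ 2.71.

α ≈ 4.82, β ≈ 2.71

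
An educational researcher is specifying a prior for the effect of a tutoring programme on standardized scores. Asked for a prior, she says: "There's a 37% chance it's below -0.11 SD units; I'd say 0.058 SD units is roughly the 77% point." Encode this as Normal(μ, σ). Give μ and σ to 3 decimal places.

μ = -0.058, σ = 0.157

For Normal(μ,σ), the p-quantile is μ + z_p·σ. Here z_{0.37} = -0.3319, z_{0.77} = 0.7388.
So -0.11 = μ − 0.3319σ and 0.058 = μ + 0.7388σ.
Subtracting: σ = (0.058 − -0.11)/(0.7388 − (-0.3319)) = 0.157.
Then μ = -0.11 − (-0.3319)·0.157 = -0.058.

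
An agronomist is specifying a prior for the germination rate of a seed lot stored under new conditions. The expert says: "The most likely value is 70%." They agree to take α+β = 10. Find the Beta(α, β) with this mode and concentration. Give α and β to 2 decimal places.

For α,β > 1 the Beta mode is (α−1)/(α+β−2). With α+β = 10, the mode is (α−1)/8.
Set (α−1)/8 = 0.7 → α = 1 + 0.7·8 = 6.60.
β = 10 − α = 3.40.

α = 6.60, β = 3.40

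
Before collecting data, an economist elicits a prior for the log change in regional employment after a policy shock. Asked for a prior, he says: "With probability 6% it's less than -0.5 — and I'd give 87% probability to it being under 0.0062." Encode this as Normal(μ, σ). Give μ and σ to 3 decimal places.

μ = -0.206, σ = 0.189

For Normal(μ,σ), the p-quantile is μ + z_p·σ. Here z_{0.06} = -1.555, z_{0.87} = 1.126.
So -0.5 = μ − 1.555σ and 0.0062 = μ + 1.126σ.
Subtracting: σ = (0.0062 − -0.5)/(1.126 − (-1.555)) = 0.189.
Then μ = -0.5 − (-1.555)·0.189 = -0.206.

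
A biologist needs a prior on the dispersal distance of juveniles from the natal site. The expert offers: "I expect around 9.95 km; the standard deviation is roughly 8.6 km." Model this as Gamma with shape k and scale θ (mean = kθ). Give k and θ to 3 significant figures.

k ≈ 1.34, θ ≈ 7.43

For Gamma(k, scale θ): mean = kθ, variance = kθ², so CV = 1/√k.
CV = SD/mean = 8.6/9.95 = 0.8643, hence k = 1/CV² = 1.34.
Then θ = mean/k = 9.95/1.34 = 7.43.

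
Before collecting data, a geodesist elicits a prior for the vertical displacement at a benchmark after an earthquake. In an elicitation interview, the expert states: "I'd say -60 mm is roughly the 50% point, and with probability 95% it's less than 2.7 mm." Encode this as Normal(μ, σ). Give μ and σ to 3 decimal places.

The p-quantile of Normal(μ,σ) is μ + z_p·σ, with z_{0.5} = 0 and z_{0.95} = 1.645.
Eliminate σ: μ = (z₂·x₁ − z₁·x₂)/(z₂ − z₁) = (1.645·-60 − (0)·2.7)/1.645 = -60.000.
Then σ = (x₂ − x₁)/(z₂ − z₁) = (2.7 − -60)/1.645 = 38.119.

μ = -60.000, σ = 38.119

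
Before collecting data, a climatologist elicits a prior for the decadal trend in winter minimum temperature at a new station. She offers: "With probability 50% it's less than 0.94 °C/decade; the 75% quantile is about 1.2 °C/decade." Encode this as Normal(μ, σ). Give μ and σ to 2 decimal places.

μ = 0.94, σ = 0.39

The p-quantile of Normal(μ,σ) is μ + z_p·σ, with z_{0.5} = 0 and z_{0.75} = 0.6745.
Eliminate σ: μ = (z₂·x₁ − z₁·x₂)/(z₂ − z₁) = (0.6745·0.94 − (0)·1.2)/0.6745 = 0.94.
Then σ = (x₂ − x₁)/(z₂ − z₁) = (1.2 − 0.94)/0.6745 = 0.39.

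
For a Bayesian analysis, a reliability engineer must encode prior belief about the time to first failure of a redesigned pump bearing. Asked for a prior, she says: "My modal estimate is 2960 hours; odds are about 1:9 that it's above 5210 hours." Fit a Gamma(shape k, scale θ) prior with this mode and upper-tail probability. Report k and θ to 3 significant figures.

k ≈ 6.94, θ ≈ 498

Gamma(k,θ) with k>1 has mode (k−1)θ, so θ = 2960/(k−1).
Need P(X < 5210) = 0.9 with θ tied to k this way. Start at k = 2, θ = 2960: P(X<5210) ≈ 0.525.
Too low — raise k to concentrate. Iterating converges to k ≈ 6.94.
Then θ = 2960/(6.94−1) ≈ 498.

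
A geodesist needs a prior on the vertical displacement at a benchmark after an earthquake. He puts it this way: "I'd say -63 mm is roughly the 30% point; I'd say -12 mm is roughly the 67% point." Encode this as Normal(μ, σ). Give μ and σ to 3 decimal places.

For Normal(μ,σ), the p-quantile is μ + z_p·σ. Here z_{0.3} = -0.5244, z_{0.67} = 0.4399.
So -63 = μ − 0.5244σ and -12 = μ + 0.4399σ.
Subtracting: σ = (-12 − -63)/(0.4399 − (-0.5244)) = 52.887.
Then μ = -63 − (-0.5244)·52.887 = -35.266.

μ = -35.266, σ = 52.887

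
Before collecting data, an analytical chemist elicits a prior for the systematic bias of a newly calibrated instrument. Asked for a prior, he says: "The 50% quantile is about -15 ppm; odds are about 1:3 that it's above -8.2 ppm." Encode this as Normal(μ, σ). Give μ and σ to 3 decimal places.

μ = -15.000, σ = 10.082

The p-quantile of Normal(μ,σ) is μ + z_p·σ, with z_{0.5} = 0 and z_{0.75} = 0.6745.
Eliminate σ: μ = (z₂·x₁ − z₁·x₂)/(z₂ − z₁) = (0.6745·-15 − (0)·-8.2)/0.6745 = -15.000.
Then σ = (x₂ − x₁)/(z₂ − z₁) = (-8.2 − -15)/0.6745 = 10.082.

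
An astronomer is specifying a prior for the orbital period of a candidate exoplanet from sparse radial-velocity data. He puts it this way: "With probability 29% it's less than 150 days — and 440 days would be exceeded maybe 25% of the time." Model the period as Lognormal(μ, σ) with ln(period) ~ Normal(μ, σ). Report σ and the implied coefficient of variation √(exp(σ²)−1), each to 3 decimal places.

If T ~ Lognormal(μ,σ) then ln T ~ Normal(μ,σ), so the p-quantile of ln T is μ + z_p·σ.
ln(150) = 5.011 and ln(440) = 6.087; z_{0.29} = -0.5534, z_{0.75} = 0.6745.
σ = (6.087 − 5.011)/(0.6745 − (-0.5534)) = 0.876.
μ = 5.011 − (-0.5534)·0.876 = 5.496.
CV = √(exp(σ²)−1) = √(exp(0.7681)−1) = 1.075.

σ ≈ 0.876, CV ≈ 1.075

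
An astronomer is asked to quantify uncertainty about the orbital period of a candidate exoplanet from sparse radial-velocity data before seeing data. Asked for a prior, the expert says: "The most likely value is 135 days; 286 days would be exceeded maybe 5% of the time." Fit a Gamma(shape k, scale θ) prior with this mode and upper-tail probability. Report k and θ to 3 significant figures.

Gamma(k,θ) with k>1 has mode (k−1)θ, so θ = 135/(k−1).
Need P(X < 286) = 0.95 with θ tied to k this way. Start at k = 2, θ = 135: P(X<286) ≈ 0.625.
Too low — raise k to concentrate. Iterating converges to k ≈ 5.9.
Then θ = 135/(5.9−1) ≈ 27.6.

k ≈ 5.9, θ ≈ 27.6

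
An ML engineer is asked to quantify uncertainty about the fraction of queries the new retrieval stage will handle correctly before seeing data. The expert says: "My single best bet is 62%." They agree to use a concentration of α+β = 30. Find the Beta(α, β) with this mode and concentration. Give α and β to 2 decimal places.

α = 18.36, β = 11.64

For α,β > 1 the Beta mode is (α−1)/(α+β−2). With α+β = 30, the mode is (α−1)/28.
Set (α−1)/28 = 0.62 → α = 1 + 0.62·28 = 18.36.
β = 30 − α = 11.64.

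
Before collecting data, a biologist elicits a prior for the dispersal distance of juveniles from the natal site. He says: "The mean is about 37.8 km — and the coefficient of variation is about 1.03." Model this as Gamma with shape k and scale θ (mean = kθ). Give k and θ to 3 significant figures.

For Gamma(k, scale θ): mean = kθ, variance = kθ², so CV = 1/√k.
CV = 1.03, hence k = 1/CV² = 0.943.
Then θ = mean/k = 37.8/0.943 = 40.1.

k ≈ 0.943, θ ≈ 40.1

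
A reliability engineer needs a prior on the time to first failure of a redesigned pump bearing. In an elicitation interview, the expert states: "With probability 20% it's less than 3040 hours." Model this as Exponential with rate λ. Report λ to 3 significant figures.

λ ≈ 7.34e-05

P(T < 3040.0) = 1 − e^(−λ·3040.0) = 0.2, so λ = −ln(1−0.2)/3040.0 = −ln(0.8)/3040.0 = 7.34e-05.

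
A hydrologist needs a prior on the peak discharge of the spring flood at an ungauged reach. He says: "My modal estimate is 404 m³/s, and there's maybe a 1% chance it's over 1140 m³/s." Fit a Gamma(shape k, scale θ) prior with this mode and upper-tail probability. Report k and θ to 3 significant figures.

Gamma(k,θ) with k>1 has mode (k−1)θ, so θ = 404/(k−1).
Need P(X < 1140) = 0.99 with θ tied to k this way. Start at k = 2, θ = 404: P(X<1140) ≈ 0.773.
Too low — raise k to concentrate. Iterating converges to k ≈ 5.24.
Then θ = 404/(5.24−1) ≈ 95.2.

k ≈ 5.24, θ ≈ 95.2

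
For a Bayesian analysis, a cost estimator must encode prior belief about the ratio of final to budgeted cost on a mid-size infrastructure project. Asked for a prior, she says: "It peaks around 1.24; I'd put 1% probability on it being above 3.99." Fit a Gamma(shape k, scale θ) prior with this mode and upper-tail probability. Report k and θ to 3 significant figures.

k ≈ 4.24, θ ≈ 0.383

Gamma(k,θ) with k>1 has mode (k−1)θ, so θ = 1.24/(k−1).
Need P(X < 3.99) = 0.99 with θ tied to k this way. Start at k = 2, θ = 1.24: P(X<3.99) ≈ 0.831.
Too low — raise k to concentrate. Iterating converges to k ≈ 4.24.
Then θ = 1.24/(4.24−1) ≈ 0.383.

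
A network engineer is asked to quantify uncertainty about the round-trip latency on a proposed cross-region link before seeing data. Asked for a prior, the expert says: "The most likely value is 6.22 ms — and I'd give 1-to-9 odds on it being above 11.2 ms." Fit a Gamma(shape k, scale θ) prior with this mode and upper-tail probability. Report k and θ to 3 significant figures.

k ≈ 6.5, θ ≈ 1.13

Gamma(k,θ) with k>1 has mode (k−1)θ, so θ = 6.22/(k−1).
Need P(X < 11.2) = 0.9 with θ tied to k this way. Start at k = 2, θ = 6.22: P(X<11.2) ≈ 0.537.
Too low — raise k to concentrate. Iterating converges to k ≈ 6.5.
Then θ = 6.22/(6.5−1) ≈ 1.13.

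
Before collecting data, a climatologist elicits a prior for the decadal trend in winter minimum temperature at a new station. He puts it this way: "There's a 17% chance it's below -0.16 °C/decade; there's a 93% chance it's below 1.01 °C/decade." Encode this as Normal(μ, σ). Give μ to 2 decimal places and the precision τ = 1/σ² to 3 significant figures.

For Normal(μ,σ), the p-quantile is μ + z_p·σ. Here z_{0.17} = -0.9542, z_{0.93} = 1.476.
So -0.16 = μ − 0.9542σ and 1.01 = μ + 1.476σ.
Subtracting: σ = (1.01 − -0.16)/(1.476 − (-0.9542)) = 0.48.
Then μ = -0.16 − (-0.9542)·0.48 = 0.30.
Precision τ = 1/σ² = 1/0.4815² = 4.31.

μ = 0.30, τ = 4.31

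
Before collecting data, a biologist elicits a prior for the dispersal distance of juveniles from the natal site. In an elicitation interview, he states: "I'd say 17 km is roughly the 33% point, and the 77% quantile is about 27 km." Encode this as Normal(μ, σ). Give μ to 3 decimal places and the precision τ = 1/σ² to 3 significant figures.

For Normal(μ,σ), the p-quantile is μ + z_p·σ. Here z_{0.33} = -0.4399, z_{0.77} = 0.7388.
So 17 = μ − 0.4399σ and 27 = μ + 0.7388σ.
Subtracting: σ = (27 − 17)/(0.7388 − (-0.4399)) = 8.483.
Then μ = 17 − (-0.4399)·8.483 = 20.732.
Precision τ = 1/σ² = 1/8.483² = 0.0139.

μ = 20.732, τ = 0.0139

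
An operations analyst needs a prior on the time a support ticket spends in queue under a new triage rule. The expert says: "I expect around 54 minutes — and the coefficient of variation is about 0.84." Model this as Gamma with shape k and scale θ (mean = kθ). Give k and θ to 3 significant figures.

k ≈ 1.42, θ ≈ 38.1

For Gamma(k, scale θ): mean = kθ, variance = kθ², so CV = 1/√k.
CV = 0.84, hence k = 1/CV² = 1.42.
Then θ = mean/k = 54/1.42 = 38.1.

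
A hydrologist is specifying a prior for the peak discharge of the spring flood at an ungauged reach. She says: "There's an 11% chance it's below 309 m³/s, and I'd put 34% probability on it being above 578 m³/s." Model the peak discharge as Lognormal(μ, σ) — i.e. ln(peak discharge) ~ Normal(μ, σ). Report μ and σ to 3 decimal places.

If T ~ Lognormal(μ,σ) then ln T ~ Normal(μ,σ), so the p-quantile of ln T is μ + z_p·σ.
ln(309) = 5.733 and ln(578) = 6.36; z_{0.11} = -1.227, z_{0.66} = 0.4125.
σ = (6.36 − 5.733)/(0.4125 − (-1.227)) = 0.382.
μ = 5.733 − (-1.227)·0.382 = 6.202.

μ ≈ 6.202, σ ≈ 0.382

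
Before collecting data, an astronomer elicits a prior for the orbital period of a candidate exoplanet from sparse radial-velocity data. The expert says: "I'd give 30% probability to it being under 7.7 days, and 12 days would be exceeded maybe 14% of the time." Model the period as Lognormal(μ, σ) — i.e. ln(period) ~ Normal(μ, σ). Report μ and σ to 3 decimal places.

If T ~ Lognormal(μ,σ) then ln T ~ Normal(μ,σ), so the p-quantile of ln T is μ + z_p·σ.
ln(7.7) = 2.041 and ln(12) = 2.485; z_{0.3} = -0.5244, z_{0.86} = 1.08.
σ = (2.485 − 2.041)/(1.08 − (-0.5244)) = 0.276.
μ = 2.041 − (-0.5244)·0.276 = 2.186.

μ ≈ 2.186, σ ≈ 0.276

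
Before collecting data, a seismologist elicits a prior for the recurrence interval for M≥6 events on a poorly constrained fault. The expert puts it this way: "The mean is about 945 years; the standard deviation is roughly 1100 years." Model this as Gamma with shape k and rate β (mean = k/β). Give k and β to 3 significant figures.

k ≈ 0.738, β ≈ 0.000781

For Gamma(k, rate β): mean = k/β, variance = k/β², so CV = 1/√k.
CV = SD/mean = 1100/945 = 1.164, hence k = 1/CV² = 0.738.
Then β = k/mean = 0.738/945 = 0.000781.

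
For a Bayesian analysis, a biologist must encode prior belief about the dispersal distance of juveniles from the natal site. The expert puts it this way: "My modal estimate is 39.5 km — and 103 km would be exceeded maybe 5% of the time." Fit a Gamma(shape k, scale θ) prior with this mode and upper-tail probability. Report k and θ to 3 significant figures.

k ≈ 3.94, θ ≈ 13.4

Gamma(k,θ) with k>1 has mode (k−1)θ, so θ = 39.5/(k−1).
Need P(X < 103) = 0.95 with θ tied to k this way. Start at k = 2, θ = 39.5: P(X<103) ≈ 0.734.
Too low — raise k to concentrate. Iterating converges to k ≈ 3.94.
Then θ = 39.5/(3.94−1) ≈ 13.4.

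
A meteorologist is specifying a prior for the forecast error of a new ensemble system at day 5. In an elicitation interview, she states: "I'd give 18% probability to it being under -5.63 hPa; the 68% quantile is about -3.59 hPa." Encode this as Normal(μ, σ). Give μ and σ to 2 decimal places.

For Normal(μ,σ), the p-quantile is μ + z_p·σ. Here z_{0.18} = -0.9154, z_{0.68} = 0.4677.
So -5.63 = μ − 0.9154σ and -3.59 = μ + 0.4677σ.
Subtracting: σ = (-3.59 − -5.63)/(0.4677 − (-0.9154)) = 1.47.
Then μ = -5.63 − (-0.9154)·1.47 = -4.28.

μ = -4.28, σ = 1.47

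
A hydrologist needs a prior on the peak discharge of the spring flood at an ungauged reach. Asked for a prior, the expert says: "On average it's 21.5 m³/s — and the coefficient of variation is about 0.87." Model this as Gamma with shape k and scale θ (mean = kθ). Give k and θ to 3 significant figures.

k ≈ 1.32, θ ≈ 16.3

For Gamma(k, scale θ): mean = kθ, variance = kθ², so CV = 1/√k.
CV = 0.87, hence k = 1/CV² = 1.32.
Then θ = mean/k = 21.5/1.32 = 16.3.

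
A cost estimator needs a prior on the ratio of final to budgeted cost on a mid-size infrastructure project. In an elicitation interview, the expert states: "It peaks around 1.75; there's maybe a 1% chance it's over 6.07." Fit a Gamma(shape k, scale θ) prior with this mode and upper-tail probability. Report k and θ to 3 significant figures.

Gamma(k,θ) with k>1 has mode (k−1)θ, so θ = 1.75/(k−1).
Need P(X < 6.07) = 0.99 with θ tied to k this way. Start at k = 2, θ = 1.75: P(X<6.07) ≈ 0.861.
Too low — raise k to concentrate. Iterating converges to k ≈ 3.81.
Then θ = 1.75/(3.81−1) ≈ 0.623.

k ≈ 3.81, θ ≈ 0.623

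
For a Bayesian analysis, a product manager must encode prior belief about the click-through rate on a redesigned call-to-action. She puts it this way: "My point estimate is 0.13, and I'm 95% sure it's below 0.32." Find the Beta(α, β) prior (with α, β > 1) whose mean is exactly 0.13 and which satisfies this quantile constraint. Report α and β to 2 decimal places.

With mean 0.13 fixed, write α = 0.13s, β = 0.87s where s = α+β.
Need P(θ < 0.32) = 0.95 under Beta(0.13s, 0.87s). Normal approximation: (q−m)/√(m(1−m)/s) ≈ z_{0.95} = 1.64, so s ≈ 0.13·0.87·(1.64)²/(0.32−0.13)² = 8.5.
At s = 8.5: P(θ<0.32) ≈ 0.931. Adjusting to match 0.95 gives s ≈ 11.12.
So α = 0.13·11.12 ≈ 1.45, β = 0.87·11.12 ≈ 9.68.

α ≈ 1.45, β ≈ 9.68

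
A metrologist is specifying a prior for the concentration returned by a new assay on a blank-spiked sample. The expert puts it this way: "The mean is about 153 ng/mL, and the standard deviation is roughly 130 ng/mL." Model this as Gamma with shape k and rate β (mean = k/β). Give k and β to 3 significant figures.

k ≈ 1.39, β ≈ 0.00905

For Gamma(k, rate β): mean = k/β, variance = k/β², so CV = 1/√k.
CV = SD/mean = 130/153 = 0.8497, hence k = 1/CV² = 1.39.
Then β = k/mean = 1.39/153 = 0.00905.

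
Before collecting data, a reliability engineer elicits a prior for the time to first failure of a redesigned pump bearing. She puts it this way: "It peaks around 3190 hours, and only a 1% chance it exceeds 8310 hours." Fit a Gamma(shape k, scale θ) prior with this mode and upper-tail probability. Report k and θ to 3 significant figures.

Gamma(k,θ) with k>1 has mode (k−1)θ, so θ = 3190/(k−1).
Need P(X < 8310) = 0.99 with θ tied to k this way. Start at k = 2, θ = 3190: P(X<8310) ≈ 0.734.
Too low — raise k to concentrate. Iterating converges to k ≈ 6.07.
Then θ = 3190/(6.07−1) ≈ 629.

k ≈ 6.07, θ ≈ 629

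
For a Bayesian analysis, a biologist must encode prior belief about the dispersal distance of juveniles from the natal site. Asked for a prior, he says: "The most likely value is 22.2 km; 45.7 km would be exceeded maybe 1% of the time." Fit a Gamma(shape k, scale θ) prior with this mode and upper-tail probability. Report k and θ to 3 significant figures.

k ≈ 10.4, θ ≈ 2.37

Gamma(k,θ) with k>1 has mode (k−1)θ, so θ = 22.2/(k−1).
Need P(X < 45.7) = 0.99 with θ tied to k this way. Start at k = 2, θ = 22.2: P(X<45.7) ≈ 0.610.
Too low — raise k to concentrate. Iterating converges to k ≈ 10.4.
Then θ = 22.2/(10.4−1) ≈ 2.37.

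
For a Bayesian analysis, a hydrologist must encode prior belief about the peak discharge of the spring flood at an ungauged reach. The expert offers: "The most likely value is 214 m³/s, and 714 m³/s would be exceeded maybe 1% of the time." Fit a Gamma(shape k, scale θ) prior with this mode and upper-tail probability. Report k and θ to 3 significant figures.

Gamma(k,θ) with k>1 has mode (k−1)θ, so θ = 214/(k−1).
Need P(X < 714) = 0.99 with θ tied to k this way. Start at k = 2, θ = 214: P(X<714) ≈ 0.846.
Too low — raise k to concentrate. Iterating converges to k ≈ 4.02.
Then θ = 214/(4.02−1) ≈ 70.8.

k ≈ 4.02, θ ≈ 70.8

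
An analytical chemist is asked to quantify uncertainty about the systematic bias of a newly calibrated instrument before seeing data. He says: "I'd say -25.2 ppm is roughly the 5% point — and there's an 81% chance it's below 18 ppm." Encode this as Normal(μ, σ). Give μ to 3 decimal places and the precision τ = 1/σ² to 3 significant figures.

For Normal(μ,σ), the p-quantile is μ + z_p·σ. Here z_{0.05} = -1.645, z_{0.81} = 0.8779.
So -25.2 = μ − 1.645σ and 18 = μ + 0.8779σ.
Subtracting: σ = (18 − -25.2)/(0.8779 − (-1.645)) = 17.124.
Then μ = -25.2 − (-1.645)·17.124 = 2.967.
Precision τ = 1/σ² = 1/17.12² = 0.00341.

μ = 2.967, τ = 0.00341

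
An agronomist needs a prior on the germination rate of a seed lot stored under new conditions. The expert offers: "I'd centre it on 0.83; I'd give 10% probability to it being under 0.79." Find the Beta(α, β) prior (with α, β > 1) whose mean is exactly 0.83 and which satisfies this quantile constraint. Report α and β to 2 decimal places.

With mean 0.83 fixed, write α = 0.83s, β = 0.17s where s = α+β.
Need P(θ < 0.79) = 0.1 under Beta(0.83s, 0.17s). Normal approximation: (q−m)/√(m(1−m)/s) ≈ z_{0.1} = -1.28, so s ≈ 0.83·0.17·(-1.28)²/(0.79−0.83)² = 144.8.
At s = 144.8: P(θ<0.79) ≈ 0.104. Adjusting to match 0.1 gives s ≈ 150.69.
So α = 0.83·150.69 ≈ 125.07, β = 0.17·150.69 ≈ 25.62.

α ≈ 125.07, β ≈ 25.62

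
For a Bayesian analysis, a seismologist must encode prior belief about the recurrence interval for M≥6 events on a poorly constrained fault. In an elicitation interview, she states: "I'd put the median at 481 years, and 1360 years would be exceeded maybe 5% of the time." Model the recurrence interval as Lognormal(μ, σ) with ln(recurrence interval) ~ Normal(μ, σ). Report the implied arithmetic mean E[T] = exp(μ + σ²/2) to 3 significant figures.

If T ~ Lognormal(μ,σ) then ln T ~ Normal(μ,σ), so the p-quantile of ln T is μ + z_p·σ.
ln(481) = 6.176 and ln(1360) = 7.215; z_{0.5} = 0, z_{0.95} = 1.645.
σ = (7.215 − 6.176)/(1.645 − (0)) = 0.632.
μ = 6.176 − (0)·0.632 = 6.176.
E[T] = exp(μ + σ²/2) = exp(6.176 + 0.1996) = 587 years.

E[T] ≈ 587 years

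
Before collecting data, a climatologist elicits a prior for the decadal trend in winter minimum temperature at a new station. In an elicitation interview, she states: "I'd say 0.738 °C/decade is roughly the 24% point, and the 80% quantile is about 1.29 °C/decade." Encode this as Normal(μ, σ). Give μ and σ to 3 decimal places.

The p-quantile of Normal(μ,σ) is μ + z_p·σ, with z_{0.24} = -0.7063 and z_{0.8} = 0.8416.
Eliminate σ: μ = (z₂·x₁ − z₁·x₂)/(z₂ − z₁) = (0.8416·0.738 − (-0.7063)·1.29)/1.548 = 0.990.
Then σ = (x₂ − x₁)/(z₂ − z₁) = (1.29 − 0.738)/1.548 = 0.357.

μ = 0.990, σ = 0.357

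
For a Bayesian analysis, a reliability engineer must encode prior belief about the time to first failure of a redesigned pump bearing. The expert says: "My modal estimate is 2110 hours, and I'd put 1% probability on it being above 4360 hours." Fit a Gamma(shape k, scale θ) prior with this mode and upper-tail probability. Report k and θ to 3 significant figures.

Gamma(k,θ) with k>1 has mode (k−1)θ, so θ = 2110/(k−1).
Need P(X < 4360) = 0.99 with θ tied to k this way. Start at k = 2, θ = 2110: P(X<4360) ≈ 0.612.
Too low — raise k to concentrate. Iterating converges to k ≈ 10.3.
Then θ = 2110/(10.3−1) ≈ 228.

k ≈ 10.3, θ ≈ 228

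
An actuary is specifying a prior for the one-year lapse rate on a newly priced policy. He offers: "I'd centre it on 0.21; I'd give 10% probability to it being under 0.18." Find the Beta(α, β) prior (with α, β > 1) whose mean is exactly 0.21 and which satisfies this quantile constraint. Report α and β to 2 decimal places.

α ≈ 61.62, β ≈ 231.79

With mean 0.21 fixed, write α = 0.21s, β = 0.79s where s = α+β.
Need P(θ < 0.18) = 0.1 under Beta(0.21s, 0.79s). Normal approximation: (q−m)/√(m(1−m)/s) ≈ z_{0.1} = -1.28, so s ≈ 0.21·0.79·(-1.28)²/(0.18−0.21)² = 302.7.
At s = 302.7: P(θ<0.18) ≈ 0.096. Adjusting to match 0.1 gives s ≈ 293.41.
So α = 0.21·293.41 ≈ 61.62, β = 0.79·293.41 ≈ 231.79.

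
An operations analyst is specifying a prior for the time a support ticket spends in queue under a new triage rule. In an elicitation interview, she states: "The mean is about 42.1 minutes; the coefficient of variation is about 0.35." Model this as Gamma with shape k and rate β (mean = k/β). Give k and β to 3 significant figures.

k ≈ 8.16, β ≈ 0.194

For Gamma(k, rate β): mean = k/β, variance = k/β², so CV = 1/√k.
CV = 0.35, hence k = 1/CV² = 8.16.
Then β = k/mean = 8.16/42.1 = 0.194.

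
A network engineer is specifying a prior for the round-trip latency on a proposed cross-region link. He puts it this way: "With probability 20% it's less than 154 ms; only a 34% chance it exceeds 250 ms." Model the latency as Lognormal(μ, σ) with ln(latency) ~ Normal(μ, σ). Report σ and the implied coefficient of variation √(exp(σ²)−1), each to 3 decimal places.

σ ≈ 0.386, CV ≈ 0.401

If T ~ Lognormal(μ,σ) then ln T ~ Normal(μ,σ), so the p-quantile of ln T is μ + z_p·σ.
ln(154) = 5.037 and ln(250) = 5.521; z_{0.2} = -0.8416, z_{0.66} = 0.4125.
σ = (5.521 − 5.037)/(0.4125 − (-0.8416)) = 0.386.
μ = 5.037 − (-0.8416)·0.386 = 5.362.
CV = √(exp(σ²)−1) = √(exp(0.1493)−1) = 0.401.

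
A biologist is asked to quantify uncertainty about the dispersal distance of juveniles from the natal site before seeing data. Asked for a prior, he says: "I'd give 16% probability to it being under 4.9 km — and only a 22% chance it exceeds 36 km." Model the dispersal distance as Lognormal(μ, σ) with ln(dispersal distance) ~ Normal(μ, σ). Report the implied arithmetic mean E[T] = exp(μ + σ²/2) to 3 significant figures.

If T ~ Lognormal(μ,σ) then ln T ~ Normal(μ,σ), so the p-quantile of ln T is μ + z_p·σ.
ln(4.9) = 1.589 and ln(36) = 3.584; z_{0.16} = -0.9945, z_{0.78} = 0.7722.
σ = (3.584 − 1.589)/(0.7722 − (-0.9945)) = 1.129.
μ = 1.589 − (-0.9945)·1.129 = 2.712.
E[T] = exp(μ + σ²/2) = exp(2.712 + 0.6372) = 28.5 km.

E[T] ≈ 28.5 km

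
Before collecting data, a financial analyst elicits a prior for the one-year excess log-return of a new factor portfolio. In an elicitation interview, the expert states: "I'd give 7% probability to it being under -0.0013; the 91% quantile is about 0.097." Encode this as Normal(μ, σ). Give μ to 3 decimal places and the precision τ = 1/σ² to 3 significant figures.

For Normal(μ,σ), the p-quantile is μ + z_p·σ. Here z_{0.07} = -1.476, z_{0.91} = 1.341.
So -0.0013 = μ − 1.476σ and 0.097 = μ + 1.341σ.
Subtracting: σ = (0.097 − -0.0013)/(1.341 − (-1.476)) = 0.035.
Then μ = -0.0013 − (-1.476)·0.035 = 0.050.
Precision τ = 1/σ² = 1/0.0349² = 821.

μ = 0.050, τ = 821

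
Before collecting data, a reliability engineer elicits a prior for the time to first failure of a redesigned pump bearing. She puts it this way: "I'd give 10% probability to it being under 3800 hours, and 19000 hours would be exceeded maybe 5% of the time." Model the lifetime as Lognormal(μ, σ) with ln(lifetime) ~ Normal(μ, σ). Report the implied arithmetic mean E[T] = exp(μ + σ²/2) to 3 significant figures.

E[T] ≈ 8940 hours

If T ~ Lognormal(μ,σ) then ln T ~ Normal(μ,σ), so the p-quantile of ln T is μ + z_p·σ.
ln(3800) = 8.243 and ln(19000) = 9.852; z_{0.1} = -1.282, z_{0.95} = 1.645.
σ = (9.852 − 8.243)/(1.645 − (-1.282)) = 0.550.
μ = 8.243 − (-1.282)·0.550 = 8.948.
E[T] = exp(μ + σ²/2) = exp(8.948 + 0.1512) = 8940 hours.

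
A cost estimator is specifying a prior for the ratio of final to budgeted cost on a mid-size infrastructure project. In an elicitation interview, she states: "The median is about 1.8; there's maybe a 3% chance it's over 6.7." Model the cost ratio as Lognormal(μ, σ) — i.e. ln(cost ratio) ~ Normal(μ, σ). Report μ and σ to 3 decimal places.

If T ~ Lognormal(μ,σ) then ln T ~ Normal(μ,σ), so the p-quantile of ln T is μ + z_p·σ.
ln(1.8) = 0.5878 and ln(6.7) = 1.902; z_{0.5} = 0, z_{0.97} = 1.881.
σ = (1.902 − 0.5878)/(1.881 − (0)) = 0.699.
μ = 0.5878 − (0)·0.699 = 0.588.

μ ≈ 0.588, σ ≈ 0.699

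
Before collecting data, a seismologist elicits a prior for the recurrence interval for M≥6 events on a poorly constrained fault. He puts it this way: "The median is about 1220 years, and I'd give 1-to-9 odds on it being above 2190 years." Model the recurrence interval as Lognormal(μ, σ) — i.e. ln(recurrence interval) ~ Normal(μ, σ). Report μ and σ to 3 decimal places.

If T ~ Lognormal(μ,σ) then ln T ~ Normal(μ,σ), so the p-quantile of ln T is μ + z_p·σ.
ln(1220) = 7.107 and ln(2190) = 7.692; z_{0.5} = 0, z_{0.9} = 1.282.
σ = (7.692 − 7.107)/(1.282 − (0)) = 0.457.
μ = 7.107 − (0)·0.457 = 7.107.

μ ≈ 7.107, σ ≈ 0.457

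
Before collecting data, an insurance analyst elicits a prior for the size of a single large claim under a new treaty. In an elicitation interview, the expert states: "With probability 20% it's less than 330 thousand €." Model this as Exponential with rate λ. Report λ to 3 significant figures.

P(T < 330.0) = 1 − e^(−λ·330.0) = 0.2, so λ = −ln(1−0.2)/330.0 = −ln(0.8)/330.0 = 0.000676.

λ ≈ 0.000676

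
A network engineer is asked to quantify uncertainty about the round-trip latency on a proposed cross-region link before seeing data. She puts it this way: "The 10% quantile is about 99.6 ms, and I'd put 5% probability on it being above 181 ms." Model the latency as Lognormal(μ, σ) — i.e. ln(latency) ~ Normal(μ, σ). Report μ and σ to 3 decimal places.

μ ≈ 4.863, σ ≈ 0.204

If T ~ Lognormal(μ,σ) then ln T ~ Normal(μ,σ), so the p-quantile of ln T is μ + z_p·σ.
ln(99.6) = 4.601 and ln(181) = 5.198; z_{0.1} = -1.282, z_{0.95} = 1.645.
σ = (5.198 − 4.601)/(1.645 − (-1.282)) = 0.204.
μ = 4.601 − (-1.282)·0.204 = 4.863.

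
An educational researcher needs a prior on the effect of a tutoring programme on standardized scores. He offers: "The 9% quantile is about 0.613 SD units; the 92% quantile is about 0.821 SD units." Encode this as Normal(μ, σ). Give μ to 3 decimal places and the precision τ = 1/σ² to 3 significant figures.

The p-quantile of Normal(μ,σ) is μ + z_p·σ, with z_{0.09} = -1.341 and z_{0.92} = 1.405.
Eliminate σ: μ = (z₂·x₁ − z₁·x₂)/(z₂ − z₁) = (1.405·0.613 − (-1.341)·0.821)/2.746 = 0.715.
Then σ = (x₂ − x₁)/(z₂ − z₁) = (0.821 − 0.613)/2.746 = 0.076.
Precision τ = 1/σ² = 1/0.07575² = 174.

μ = 0.715, τ = 174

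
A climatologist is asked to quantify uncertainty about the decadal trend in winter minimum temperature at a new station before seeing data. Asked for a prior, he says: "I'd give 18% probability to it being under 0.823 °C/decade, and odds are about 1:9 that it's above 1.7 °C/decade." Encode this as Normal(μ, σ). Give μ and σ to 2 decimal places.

μ = 1.19, σ = 0.40

For Normal(μ,σ), the p-quantile is μ + z_p·σ. Here z_{0.18} = -0.9154, z_{0.9} = 1.282.
So 0.823 = μ − 0.9154σ and 1.7 = μ + 1.282σ.
Subtracting: σ = (1.7 − 0.823)/(1.282 − (-0.9154)) = 0.40.
Then μ = 0.823 − (-0.9154)·0.40 = 1.19.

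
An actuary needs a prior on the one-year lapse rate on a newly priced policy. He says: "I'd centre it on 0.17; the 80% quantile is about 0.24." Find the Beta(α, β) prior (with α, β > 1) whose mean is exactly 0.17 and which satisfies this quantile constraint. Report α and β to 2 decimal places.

α ≈ 2.99, β ≈ 14.58

With mean 0.17 fixed, write α = 0.17s, β = 0.83s where s = α+β.
Need P(θ < 0.24) = 0.8 under Beta(0.17s, 0.83s). Normal approximation: (q−m)/√(m(1−m)/s) ≈ z_{0.8} = 0.842, so s ≈ 0.17·0.83·(0.842)²/(0.24−0.17)² = 20.4.
At s = 20.4: P(θ<0.24) ≈ 0.813. Adjusting to match 0.8 gives s ≈ 17.57.
So α = 0.17·17.57 ≈ 2.99, β = 0.83·17.57 ≈ 14.58.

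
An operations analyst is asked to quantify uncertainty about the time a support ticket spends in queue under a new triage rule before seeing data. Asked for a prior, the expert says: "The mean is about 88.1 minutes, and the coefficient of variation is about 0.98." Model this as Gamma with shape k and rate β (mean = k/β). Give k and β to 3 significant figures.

For Gamma(k, rate β): mean = k/β, variance = k/β², so CV = 1/√k.
CV = 0.98, hence k = 1/CV² = 1.04.
Then β = k/mean = 1.04/88.1 = 0.0118.

k ≈ 1.04, β ≈ 0.0118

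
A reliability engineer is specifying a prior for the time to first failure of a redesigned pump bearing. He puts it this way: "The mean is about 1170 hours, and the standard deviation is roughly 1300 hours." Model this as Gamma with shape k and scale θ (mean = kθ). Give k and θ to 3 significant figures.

k ≈ 0.81, θ ≈ 1440

For Gamma(k, scale θ): mean = kθ, variance = kθ², so CV = 1/√k.
CV = SD/mean = 1300/1170 = 1.111, hence k = 1/CV² = 0.81.
Then θ = mean/k = 1170/0.81 = 1440.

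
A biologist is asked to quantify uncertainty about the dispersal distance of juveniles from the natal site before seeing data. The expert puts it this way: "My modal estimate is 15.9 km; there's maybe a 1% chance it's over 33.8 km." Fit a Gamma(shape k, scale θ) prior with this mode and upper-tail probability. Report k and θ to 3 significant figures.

Gamma(k,θ) with k>1 has mode (k−1)θ, so θ = 15.9/(k−1).
Need P(X < 33.8) = 0.99 with θ tied to k this way. Start at k = 2, θ = 15.9: P(X<33.8) ≈ 0.627.
Too low — raise k to concentrate. Iterating converges to k ≈ 9.54.
Then θ = 15.9/(9.54−1) ≈ 1.86.

k ≈ 9.54, θ ≈ 1.86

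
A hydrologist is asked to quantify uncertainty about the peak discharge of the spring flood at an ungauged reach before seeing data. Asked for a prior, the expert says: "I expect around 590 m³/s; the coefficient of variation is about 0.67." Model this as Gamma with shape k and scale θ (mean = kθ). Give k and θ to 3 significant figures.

k ≈ 2.23, θ ≈ 265

For Gamma(k, scale θ): mean = kθ, variance = kθ², so CV = 1/√k.
CV = 0.67, hence k = 1/CV² = 2.23.
Then θ = mean/k = 590/2.23 = 265.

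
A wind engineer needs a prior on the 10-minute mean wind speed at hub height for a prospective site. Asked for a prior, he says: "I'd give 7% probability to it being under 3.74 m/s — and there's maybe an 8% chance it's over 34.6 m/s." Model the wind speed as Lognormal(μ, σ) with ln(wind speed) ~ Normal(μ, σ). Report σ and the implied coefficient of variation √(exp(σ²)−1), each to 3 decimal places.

If T ~ Lognormal(μ,σ) then ln T ~ Normal(μ,σ), so the p-quantile of ln T is μ + z_p·σ.
ln(3.74) = 1.319 and ln(34.6) = 3.544; z_{0.07} = -1.476, z_{0.92} = 1.405.
σ = (3.544 − 1.319)/(1.405 − (-1.476)) = 0.772.
μ = 1.319 − (-1.476)·0.772 = 2.459.
CV = √(exp(σ²)−1) = √(exp(0.5964)−1) = 0.903.

σ ≈ 0.772, CV ≈ 0.903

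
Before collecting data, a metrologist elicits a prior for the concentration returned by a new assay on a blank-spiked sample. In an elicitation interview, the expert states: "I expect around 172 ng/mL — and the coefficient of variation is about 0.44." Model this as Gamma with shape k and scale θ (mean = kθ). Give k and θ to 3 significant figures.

For Gamma(k, scale θ): mean = kθ, variance = kθ², so CV = 1/√k.
CV = 0.44, hence k = 1/CV² = 5.17.
Then θ = mean/k = 172/5.17 = 33.3.

k ≈ 5.17, θ ≈ 33.3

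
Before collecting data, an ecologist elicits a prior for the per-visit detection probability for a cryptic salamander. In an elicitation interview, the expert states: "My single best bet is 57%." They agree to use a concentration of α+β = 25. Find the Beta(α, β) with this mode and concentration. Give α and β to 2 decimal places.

For α,β > 1 the Beta mode is (α−1)/(α+β−2). With α+β = 25, the mode is (α−1)/23.
Set (α−1)/23 = 0.57 → α = 1 + 0.57·23 = 14.11.
β = 25 − α = 10.89.

α = 14.11, β = 10.89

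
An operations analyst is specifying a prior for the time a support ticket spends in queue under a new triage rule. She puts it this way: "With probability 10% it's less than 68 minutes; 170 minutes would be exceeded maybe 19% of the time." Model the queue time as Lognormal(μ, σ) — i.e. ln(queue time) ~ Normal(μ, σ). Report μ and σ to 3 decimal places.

μ ≈ 4.763, σ ≈ 0.424

If T ~ Lognormal(μ,σ) then ln T ~ Normal(μ,σ), so the p-quantile of ln T is μ + z_p·σ.
ln(68) = 4.22 and ln(170) = 5.136; z_{0.1} = -1.282, z_{0.81} = 0.8779.
σ = (5.136 − 4.22)/(0.8779 − (-1.282)) = 0.424.
μ = 4.22 − (-1.282)·0.424 = 4.763.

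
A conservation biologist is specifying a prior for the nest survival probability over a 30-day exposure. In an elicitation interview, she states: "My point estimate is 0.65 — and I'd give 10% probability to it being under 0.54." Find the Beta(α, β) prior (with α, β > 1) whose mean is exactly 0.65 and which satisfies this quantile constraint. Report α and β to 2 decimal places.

α ≈ 20.57, β ≈ 11.08

With mean 0.65 fixed, write α = 0.65s, β = 0.35s where s = α+β.
Need P(θ < 0.54) = 0.1 under Beta(0.65s, 0.35s). Normal approximation: (q−m)/√(m(1−m)/s) ≈ z_{0.1} = -1.28, so s ≈ 0.65·0.35·(-1.28)²/(0.54−0.65)² = 30.9.
At s = 30.9: P(θ<0.54) ≈ 0.103. Adjusting to match 0.1 gives s ≈ 31.65.
So α = 0.65·31.65 ≈ 20.57, β = 0.35·31.65 ≈ 11.08.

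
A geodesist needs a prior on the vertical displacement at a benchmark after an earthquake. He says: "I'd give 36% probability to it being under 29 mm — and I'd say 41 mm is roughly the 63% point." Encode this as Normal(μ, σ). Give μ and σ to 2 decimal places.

μ = 35.23, σ = 17.38

For Normal(μ,σ), the p-quantile is μ + z_p·σ. Here z_{0.36} = -0.3585, z_{0.63} = 0.3319.
So 29 = μ − 0.3585σ and 41 = μ + 0.3319σ.
Subtracting: σ = (41 − 29)/(0.3319 − (-0.3585)) = 17.38.
Then μ = 29 − (-0.3585)·17.38 = 35.23.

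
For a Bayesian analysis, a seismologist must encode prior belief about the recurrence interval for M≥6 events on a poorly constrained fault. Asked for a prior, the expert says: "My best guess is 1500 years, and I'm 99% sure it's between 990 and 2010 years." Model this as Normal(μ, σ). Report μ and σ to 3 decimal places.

A symmetric 99% interval runs μ ± z·σ with z = 2.576.
Half-width = 510, so σ = 510/2.576 = 197.994.
μ is the stated best guess, 1500.000.

μ = 1500.000, σ = 197.994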